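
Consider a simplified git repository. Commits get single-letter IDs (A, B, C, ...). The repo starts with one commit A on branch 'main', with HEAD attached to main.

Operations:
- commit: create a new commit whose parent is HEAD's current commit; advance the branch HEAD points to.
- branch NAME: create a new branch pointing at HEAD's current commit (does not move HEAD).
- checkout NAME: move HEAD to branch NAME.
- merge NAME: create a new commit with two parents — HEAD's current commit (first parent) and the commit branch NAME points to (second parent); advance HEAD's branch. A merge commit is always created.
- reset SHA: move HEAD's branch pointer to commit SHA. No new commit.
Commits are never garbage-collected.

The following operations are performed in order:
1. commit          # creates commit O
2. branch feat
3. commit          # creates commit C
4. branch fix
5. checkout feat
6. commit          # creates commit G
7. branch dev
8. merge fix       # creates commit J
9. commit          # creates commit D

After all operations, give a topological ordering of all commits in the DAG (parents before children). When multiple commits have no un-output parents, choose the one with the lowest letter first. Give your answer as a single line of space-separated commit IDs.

After op 1 (commit): HEAD=main@O [main=O]
After op 2 (branch): HEAD=main@O [feat=O main=O]
After op 3 (commit): HEAD=main@C [feat=O main=C]
After op 4 (branch): HEAD=main@C [feat=O fix=C main=C]
After op 5 (checkout): HEAD=feat@O [feat=O fix=C main=C]
After op 6 (commit): HEAD=feat@G [feat=G fix=C main=C]
After op 7 (branch): HEAD=feat@G [dev=G feat=G fix=C main=C]
After op 8 (merge): HEAD=feat@J [dev=G feat=J fix=C main=C]
After op 9 (commit): HEAD=feat@D [dev=G feat=D fix=C main=C]
commit A: parents=[]
commit C: parents=['O']
commit D: parents=['J']
commit G: parents=['O']
commit J: parents=['G', 'C']
commit O: parents=['A']

Answer: A O C G J D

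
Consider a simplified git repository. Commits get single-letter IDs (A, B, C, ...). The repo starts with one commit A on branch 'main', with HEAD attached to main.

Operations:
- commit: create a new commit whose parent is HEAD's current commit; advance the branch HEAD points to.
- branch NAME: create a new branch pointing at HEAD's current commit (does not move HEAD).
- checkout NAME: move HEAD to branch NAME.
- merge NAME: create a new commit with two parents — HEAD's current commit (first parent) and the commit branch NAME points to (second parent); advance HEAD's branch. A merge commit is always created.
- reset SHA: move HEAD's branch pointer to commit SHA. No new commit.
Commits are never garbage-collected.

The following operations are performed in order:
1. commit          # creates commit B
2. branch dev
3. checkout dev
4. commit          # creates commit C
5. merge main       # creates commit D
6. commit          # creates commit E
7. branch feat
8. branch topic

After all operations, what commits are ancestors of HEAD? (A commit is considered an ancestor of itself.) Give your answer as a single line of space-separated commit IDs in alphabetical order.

Answer: A B C D E

Derivation:
After op 1 (commit): HEAD=main@B [main=B]
After op 2 (branch): HEAD=main@B [dev=B main=B]
After op 3 (checkout): HEAD=dev@B [dev=B main=B]
After op 4 (commit): HEAD=dev@C [dev=C main=B]
After op 5 (merge): HEAD=dev@D [dev=D main=B]
After op 6 (commit): HEAD=dev@E [dev=E main=B]
After op 7 (branch): HEAD=dev@E [dev=E feat=E main=B]
After op 8 (branch): HEAD=dev@E [dev=E feat=E main=B topic=E]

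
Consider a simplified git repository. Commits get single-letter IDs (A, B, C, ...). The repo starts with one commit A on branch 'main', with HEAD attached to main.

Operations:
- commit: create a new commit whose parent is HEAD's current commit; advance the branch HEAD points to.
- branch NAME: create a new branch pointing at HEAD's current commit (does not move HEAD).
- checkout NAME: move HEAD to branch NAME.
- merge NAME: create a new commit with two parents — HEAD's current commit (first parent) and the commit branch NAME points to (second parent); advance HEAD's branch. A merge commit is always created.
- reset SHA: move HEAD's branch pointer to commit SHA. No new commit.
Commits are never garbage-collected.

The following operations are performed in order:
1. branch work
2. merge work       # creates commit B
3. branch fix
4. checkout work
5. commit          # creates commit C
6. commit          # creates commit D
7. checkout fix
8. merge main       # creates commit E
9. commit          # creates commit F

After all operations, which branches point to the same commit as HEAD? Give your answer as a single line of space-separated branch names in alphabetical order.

Answer: fix

Derivation:
After op 1 (branch): HEAD=main@A [main=A work=A]
After op 2 (merge): HEAD=main@B [main=B work=A]
After op 3 (branch): HEAD=main@B [fix=B main=B work=A]
After op 4 (checkout): HEAD=work@A [fix=B main=B work=A]
After op 5 (commit): HEAD=work@C [fix=B main=B work=C]
After op 6 (commit): HEAD=work@D [fix=B main=B work=D]
After op 7 (checkout): HEAD=fix@B [fix=B main=B work=D]
After op 8 (merge): HEAD=fix@E [fix=E main=B work=D]
After op 9 (commit): HEAD=fix@F [fix=F main=B work=D]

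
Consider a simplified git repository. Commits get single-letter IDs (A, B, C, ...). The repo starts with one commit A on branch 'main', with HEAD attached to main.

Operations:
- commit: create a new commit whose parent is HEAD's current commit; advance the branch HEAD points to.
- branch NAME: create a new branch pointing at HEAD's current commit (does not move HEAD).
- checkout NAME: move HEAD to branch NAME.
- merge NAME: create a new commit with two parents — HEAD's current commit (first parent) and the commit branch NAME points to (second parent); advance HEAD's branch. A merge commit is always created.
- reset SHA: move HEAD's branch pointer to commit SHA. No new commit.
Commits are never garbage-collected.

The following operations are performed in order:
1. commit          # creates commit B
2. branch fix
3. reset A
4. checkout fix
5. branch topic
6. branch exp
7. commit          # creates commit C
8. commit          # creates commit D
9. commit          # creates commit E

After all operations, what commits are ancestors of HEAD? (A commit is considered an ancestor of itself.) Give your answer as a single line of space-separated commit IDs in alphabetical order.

After op 1 (commit): HEAD=main@B [main=B]
After op 2 (branch): HEAD=main@B [fix=B main=B]
After op 3 (reset): HEAD=main@A [fix=B main=A]
After op 4 (checkout): HEAD=fix@B [fix=B main=A]
After op 5 (branch): HEAD=fix@B [fix=B main=A topic=B]
After op 6 (branch): HEAD=fix@B [exp=B fix=B main=A topic=B]
After op 7 (commit): HEAD=fix@C [exp=B fix=C main=A topic=B]
After op 8 (commit): HEAD=fix@D [exp=B fix=D main=A topic=B]
After op 9 (commit): HEAD=fix@E [exp=B fix=E main=A topic=B]

Answer: A B C D E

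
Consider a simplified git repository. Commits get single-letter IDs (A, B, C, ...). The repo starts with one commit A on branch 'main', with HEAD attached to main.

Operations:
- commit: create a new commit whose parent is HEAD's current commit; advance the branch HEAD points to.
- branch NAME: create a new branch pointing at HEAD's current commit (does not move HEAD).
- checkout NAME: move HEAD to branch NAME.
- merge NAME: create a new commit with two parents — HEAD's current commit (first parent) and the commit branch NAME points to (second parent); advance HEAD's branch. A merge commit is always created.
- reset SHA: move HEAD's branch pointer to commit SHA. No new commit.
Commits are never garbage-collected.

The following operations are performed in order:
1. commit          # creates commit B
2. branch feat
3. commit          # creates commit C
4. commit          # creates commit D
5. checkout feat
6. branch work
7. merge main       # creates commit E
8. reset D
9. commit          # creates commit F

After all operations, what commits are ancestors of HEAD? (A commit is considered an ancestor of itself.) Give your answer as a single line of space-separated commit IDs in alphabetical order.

Answer: A B C D F

Derivation:
After op 1 (commit): HEAD=main@B [main=B]
After op 2 (branch): HEAD=main@B [feat=B main=B]
After op 3 (commit): HEAD=main@C [feat=B main=C]
After op 4 (commit): HEAD=main@D [feat=B main=D]
After op 5 (checkout): HEAD=feat@B [feat=B main=D]
After op 6 (branch): HEAD=feat@B [feat=B main=D work=B]
After op 7 (merge): HEAD=feat@E [feat=E main=D work=B]
After op 8 (reset): HEAD=feat@D [feat=D main=D work=B]
After op 9 (commit): HEAD=feat@F [feat=F main=D work=B]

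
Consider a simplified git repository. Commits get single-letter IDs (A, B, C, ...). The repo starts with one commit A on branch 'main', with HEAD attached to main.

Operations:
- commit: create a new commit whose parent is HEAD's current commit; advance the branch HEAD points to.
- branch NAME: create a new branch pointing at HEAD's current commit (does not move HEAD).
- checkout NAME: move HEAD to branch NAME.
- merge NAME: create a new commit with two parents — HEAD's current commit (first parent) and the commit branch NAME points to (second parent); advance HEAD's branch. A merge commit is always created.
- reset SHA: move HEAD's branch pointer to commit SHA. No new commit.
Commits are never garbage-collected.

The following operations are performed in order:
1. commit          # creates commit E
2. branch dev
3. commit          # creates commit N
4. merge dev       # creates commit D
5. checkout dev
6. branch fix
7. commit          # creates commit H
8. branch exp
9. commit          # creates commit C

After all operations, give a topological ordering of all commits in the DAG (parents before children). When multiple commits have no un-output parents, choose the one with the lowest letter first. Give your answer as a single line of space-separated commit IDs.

After op 1 (commit): HEAD=main@E [main=E]
After op 2 (branch): HEAD=main@E [dev=E main=E]
After op 3 (commit): HEAD=main@N [dev=E main=N]
After op 4 (merge): HEAD=main@D [dev=E main=D]
After op 5 (checkout): HEAD=dev@E [dev=E main=D]
After op 6 (branch): HEAD=dev@E [dev=E fix=E main=D]
After op 7 (commit): HEAD=dev@H [dev=H fix=E main=D]
After op 8 (branch): HEAD=dev@H [dev=H exp=H fix=E main=D]
After op 9 (commit): HEAD=dev@C [dev=C exp=H fix=E main=D]
commit A: parents=[]
commit C: parents=['H']
commit D: parents=['N', 'E']
commit E: parents=['A']
commit H: parents=['E']
commit N: parents=['E']

Answer: A E H C N D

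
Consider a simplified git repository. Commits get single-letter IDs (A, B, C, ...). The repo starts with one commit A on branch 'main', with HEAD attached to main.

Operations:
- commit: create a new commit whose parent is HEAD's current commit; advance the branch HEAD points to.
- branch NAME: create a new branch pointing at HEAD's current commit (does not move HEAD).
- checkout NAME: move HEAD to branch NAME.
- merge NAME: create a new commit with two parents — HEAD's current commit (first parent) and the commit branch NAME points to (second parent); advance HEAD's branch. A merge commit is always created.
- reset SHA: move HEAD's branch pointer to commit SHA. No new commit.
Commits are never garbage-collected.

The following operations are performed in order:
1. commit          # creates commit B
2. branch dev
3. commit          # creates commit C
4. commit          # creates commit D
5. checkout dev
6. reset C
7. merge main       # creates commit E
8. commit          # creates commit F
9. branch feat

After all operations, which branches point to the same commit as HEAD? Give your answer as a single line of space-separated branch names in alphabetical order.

Answer: dev feat

Derivation:
After op 1 (commit): HEAD=main@B [main=B]
After op 2 (branch): HEAD=main@B [dev=B main=B]
After op 3 (commit): HEAD=main@C [dev=B main=C]
After op 4 (commit): HEAD=main@D [dev=B main=D]
After op 5 (checkout): HEAD=dev@B [dev=B main=D]
After op 6 (reset): HEAD=dev@C [dev=C main=D]
After op 7 (merge): HEAD=dev@E [dev=E main=D]
After op 8 (commit): HEAD=dev@F [dev=F main=D]
After op 9 (branch): HEAD=dev@F [dev=F feat=F main=D]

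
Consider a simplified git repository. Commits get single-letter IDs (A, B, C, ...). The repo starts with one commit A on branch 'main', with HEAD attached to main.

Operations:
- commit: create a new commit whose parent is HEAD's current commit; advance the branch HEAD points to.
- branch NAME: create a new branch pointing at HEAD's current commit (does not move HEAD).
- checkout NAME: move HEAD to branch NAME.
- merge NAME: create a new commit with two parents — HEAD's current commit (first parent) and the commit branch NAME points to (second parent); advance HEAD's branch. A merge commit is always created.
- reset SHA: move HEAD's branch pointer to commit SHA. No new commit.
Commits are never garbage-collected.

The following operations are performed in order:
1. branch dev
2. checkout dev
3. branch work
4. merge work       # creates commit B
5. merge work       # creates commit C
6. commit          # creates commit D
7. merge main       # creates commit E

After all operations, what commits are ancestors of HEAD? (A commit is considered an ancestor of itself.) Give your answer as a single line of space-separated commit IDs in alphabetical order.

After op 1 (branch): HEAD=main@A [dev=A main=A]
After op 2 (checkout): HEAD=dev@A [dev=A main=A]
After op 3 (branch): HEAD=dev@A [dev=A main=A work=A]
After op 4 (merge): HEAD=dev@B [dev=B main=A work=A]
After op 5 (merge): HEAD=dev@C [dev=C main=A work=A]
After op 6 (commit): HEAD=dev@D [dev=D main=A work=A]
After op 7 (merge): HEAD=dev@E [dev=E main=A work=A]

Answer: A B C D E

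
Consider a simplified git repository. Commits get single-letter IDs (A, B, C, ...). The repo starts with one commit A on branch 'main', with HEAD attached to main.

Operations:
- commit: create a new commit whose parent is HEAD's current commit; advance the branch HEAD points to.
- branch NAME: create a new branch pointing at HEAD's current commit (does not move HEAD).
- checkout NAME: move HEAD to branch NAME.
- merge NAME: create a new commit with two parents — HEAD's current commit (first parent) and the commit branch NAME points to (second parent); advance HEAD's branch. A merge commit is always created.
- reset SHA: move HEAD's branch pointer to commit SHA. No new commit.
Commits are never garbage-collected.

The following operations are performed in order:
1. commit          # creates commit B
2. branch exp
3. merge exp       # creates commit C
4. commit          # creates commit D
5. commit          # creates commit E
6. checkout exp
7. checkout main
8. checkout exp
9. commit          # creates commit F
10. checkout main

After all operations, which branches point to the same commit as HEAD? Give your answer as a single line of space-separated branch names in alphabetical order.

Answer: main

Derivation:
After op 1 (commit): HEAD=main@B [main=B]
After op 2 (branch): HEAD=main@B [exp=B main=B]
After op 3 (merge): HEAD=main@C [exp=B main=C]
After op 4 (commit): HEAD=main@D [exp=B main=D]
After op 5 (commit): HEAD=main@E [exp=B main=E]
After op 6 (checkout): HEAD=exp@B [exp=B main=E]
After op 7 (checkout): HEAD=main@E [exp=B main=E]
After op 8 (checkout): HEAD=exp@B [exp=B main=E]
After op 9 (commit): HEAD=exp@F [exp=F main=E]
After op 10 (checkout): HEAD=main@E [exp=F main=E]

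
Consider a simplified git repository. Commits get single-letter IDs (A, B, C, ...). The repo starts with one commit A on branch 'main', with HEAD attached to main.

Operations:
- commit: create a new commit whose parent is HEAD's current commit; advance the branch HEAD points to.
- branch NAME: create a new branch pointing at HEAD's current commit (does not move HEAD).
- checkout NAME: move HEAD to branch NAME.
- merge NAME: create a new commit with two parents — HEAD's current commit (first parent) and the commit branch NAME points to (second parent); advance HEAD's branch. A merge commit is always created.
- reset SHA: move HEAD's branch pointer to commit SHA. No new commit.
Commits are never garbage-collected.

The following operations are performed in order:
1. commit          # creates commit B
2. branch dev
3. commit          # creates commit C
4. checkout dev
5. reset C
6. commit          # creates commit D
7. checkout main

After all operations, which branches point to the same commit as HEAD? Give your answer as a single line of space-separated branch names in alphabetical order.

Answer: main

Derivation:
After op 1 (commit): HEAD=main@B [main=B]
After op 2 (branch): HEAD=main@B [dev=B main=B]
After op 3 (commit): HEAD=main@C [dev=B main=C]
After op 4 (checkout): HEAD=dev@B [dev=B main=C]
After op 5 (reset): HEAD=dev@C [dev=C main=C]
After op 6 (commit): HEAD=dev@D [dev=D main=C]
After op 7 (checkout): HEAD=main@C [dev=D main=C]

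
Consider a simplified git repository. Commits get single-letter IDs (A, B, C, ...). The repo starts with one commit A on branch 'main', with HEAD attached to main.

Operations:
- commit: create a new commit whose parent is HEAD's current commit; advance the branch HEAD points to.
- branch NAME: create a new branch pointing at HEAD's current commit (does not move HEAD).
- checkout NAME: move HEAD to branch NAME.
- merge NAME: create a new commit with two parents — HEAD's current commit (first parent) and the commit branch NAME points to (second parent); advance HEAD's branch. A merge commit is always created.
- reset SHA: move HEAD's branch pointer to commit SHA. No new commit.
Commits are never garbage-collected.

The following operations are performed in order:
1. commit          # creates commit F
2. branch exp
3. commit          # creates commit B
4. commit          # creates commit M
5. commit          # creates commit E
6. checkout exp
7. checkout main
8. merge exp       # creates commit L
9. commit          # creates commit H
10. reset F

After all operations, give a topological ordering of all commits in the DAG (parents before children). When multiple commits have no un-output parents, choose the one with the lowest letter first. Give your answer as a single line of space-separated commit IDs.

Answer: A F B M E L H

Derivation:
After op 1 (commit): HEAD=main@F [main=F]
After op 2 (branch): HEAD=main@F [exp=F main=F]
After op 3 (commit): HEAD=main@B [exp=F main=B]
After op 4 (commit): HEAD=main@M [exp=F main=M]
After op 5 (commit): HEAD=main@E [exp=F main=E]
After op 6 (checkout): HEAD=exp@F [exp=F main=E]
After op 7 (checkout): HEAD=main@E [exp=F main=E]
After op 8 (merge): HEAD=main@L [exp=F main=L]
After op 9 (commit): HEAD=main@H [exp=F main=H]
After op 10 (reset): HEAD=main@F [exp=F main=F]
commit A: parents=[]
commit B: parents=['F']
commit E: parents=['M']
commit F: parents=['A']
commit H: parents=['L']
commit L: parents=['E', 'F']
commit M: parents=['B']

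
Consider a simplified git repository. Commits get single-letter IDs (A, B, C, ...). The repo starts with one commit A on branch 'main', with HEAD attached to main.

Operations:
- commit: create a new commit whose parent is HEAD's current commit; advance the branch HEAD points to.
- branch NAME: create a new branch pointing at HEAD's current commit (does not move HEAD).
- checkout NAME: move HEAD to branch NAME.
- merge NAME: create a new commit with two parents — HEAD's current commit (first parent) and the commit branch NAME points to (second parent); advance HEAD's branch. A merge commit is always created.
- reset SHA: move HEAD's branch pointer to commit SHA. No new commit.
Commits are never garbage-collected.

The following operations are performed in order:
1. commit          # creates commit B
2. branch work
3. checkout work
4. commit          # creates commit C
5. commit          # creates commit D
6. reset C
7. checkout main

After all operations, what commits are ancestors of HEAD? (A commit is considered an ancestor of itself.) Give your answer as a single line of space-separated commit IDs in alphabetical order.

After op 1 (commit): HEAD=main@B [main=B]
After op 2 (branch): HEAD=main@B [main=B work=B]
After op 3 (checkout): HEAD=work@B [main=B work=B]
After op 4 (commit): HEAD=work@C [main=B work=C]
After op 5 (commit): HEAD=work@D [main=B work=D]
After op 6 (reset): HEAD=work@C [main=B work=C]
After op 7 (checkout): HEAD=main@B [main=B work=C]

Answer: A B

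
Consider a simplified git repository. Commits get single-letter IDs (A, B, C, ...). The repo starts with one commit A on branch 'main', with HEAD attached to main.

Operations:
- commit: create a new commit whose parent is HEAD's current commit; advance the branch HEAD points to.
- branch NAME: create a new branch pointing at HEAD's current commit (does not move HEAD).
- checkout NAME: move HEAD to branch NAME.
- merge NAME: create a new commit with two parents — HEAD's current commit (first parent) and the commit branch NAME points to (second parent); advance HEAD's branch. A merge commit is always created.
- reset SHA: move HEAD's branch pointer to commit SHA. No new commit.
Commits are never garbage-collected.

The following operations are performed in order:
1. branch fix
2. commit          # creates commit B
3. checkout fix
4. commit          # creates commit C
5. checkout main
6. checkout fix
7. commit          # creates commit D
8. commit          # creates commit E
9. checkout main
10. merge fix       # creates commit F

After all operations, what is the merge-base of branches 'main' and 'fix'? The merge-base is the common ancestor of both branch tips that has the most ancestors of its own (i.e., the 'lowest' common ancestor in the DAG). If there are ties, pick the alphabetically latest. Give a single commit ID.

Answer: E

Derivation:
After op 1 (branch): HEAD=main@A [fix=A main=A]
After op 2 (commit): HEAD=main@B [fix=A main=B]
After op 3 (checkout): HEAD=fix@A [fix=A main=B]
After op 4 (commit): HEAD=fix@C [fix=C main=B]
After op 5 (checkout): HEAD=main@B [fix=C main=B]
After op 6 (checkout): HEAD=fix@C [fix=C main=B]
After op 7 (commit): HEAD=fix@D [fix=D main=B]
After op 8 (commit): HEAD=fix@E [fix=E main=B]
After op 9 (checkout): HEAD=main@B [fix=E main=B]
After op 10 (merge): HEAD=main@F [fix=E main=F]
ancestors(main=F): ['A', 'B', 'C', 'D', 'E', 'F']
ancestors(fix=E): ['A', 'C', 'D', 'E']
common: ['A', 'C', 'D', 'E']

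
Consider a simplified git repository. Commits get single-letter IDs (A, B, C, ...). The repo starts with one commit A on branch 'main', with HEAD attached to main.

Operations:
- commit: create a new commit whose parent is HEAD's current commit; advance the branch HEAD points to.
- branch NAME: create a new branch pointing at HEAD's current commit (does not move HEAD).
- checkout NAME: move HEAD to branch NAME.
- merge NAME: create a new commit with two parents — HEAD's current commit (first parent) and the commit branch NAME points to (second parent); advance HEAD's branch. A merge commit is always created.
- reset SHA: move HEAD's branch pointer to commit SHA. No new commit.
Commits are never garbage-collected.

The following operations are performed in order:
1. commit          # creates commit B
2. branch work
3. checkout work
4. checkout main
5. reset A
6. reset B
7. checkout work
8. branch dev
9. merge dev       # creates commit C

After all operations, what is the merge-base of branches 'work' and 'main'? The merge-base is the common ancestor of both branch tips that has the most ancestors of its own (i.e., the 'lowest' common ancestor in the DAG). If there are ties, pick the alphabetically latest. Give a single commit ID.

After op 1 (commit): HEAD=main@B [main=B]
After op 2 (branch): HEAD=main@B [main=B work=B]
After op 3 (checkout): HEAD=work@B [main=B work=B]
After op 4 (checkout): HEAD=main@B [main=B work=B]
After op 5 (reset): HEAD=main@A [main=A work=B]
After op 6 (reset): HEAD=main@B [main=B work=B]
After op 7 (checkout): HEAD=work@B [main=B work=B]
After op 8 (branch): HEAD=work@B [dev=B main=B work=B]
After op 9 (merge): HEAD=work@C [dev=B main=B work=C]
ancestors(work=C): ['A', 'B', 'C']
ancestors(main=B): ['A', 'B']
common: ['A', 'B']

Answer: B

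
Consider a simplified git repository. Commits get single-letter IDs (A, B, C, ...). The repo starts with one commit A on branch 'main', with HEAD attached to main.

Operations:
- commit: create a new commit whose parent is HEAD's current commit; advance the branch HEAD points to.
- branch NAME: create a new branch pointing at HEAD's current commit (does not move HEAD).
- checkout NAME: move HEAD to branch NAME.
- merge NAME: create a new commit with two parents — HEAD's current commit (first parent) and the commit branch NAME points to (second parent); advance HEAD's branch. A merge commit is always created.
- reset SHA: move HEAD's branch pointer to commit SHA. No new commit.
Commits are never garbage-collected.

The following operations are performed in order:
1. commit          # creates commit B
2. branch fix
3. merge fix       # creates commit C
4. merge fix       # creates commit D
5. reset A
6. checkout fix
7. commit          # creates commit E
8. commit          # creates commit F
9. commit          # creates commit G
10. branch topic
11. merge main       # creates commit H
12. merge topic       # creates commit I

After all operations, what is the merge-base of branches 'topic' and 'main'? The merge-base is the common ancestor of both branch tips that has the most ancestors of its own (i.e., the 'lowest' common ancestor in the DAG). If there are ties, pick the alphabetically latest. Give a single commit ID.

After op 1 (commit): HEAD=main@B [main=B]
After op 2 (branch): HEAD=main@B [fix=B main=B]
After op 3 (merge): HEAD=main@C [fix=B main=C]
After op 4 (merge): HEAD=main@D [fix=B main=D]
After op 5 (reset): HEAD=main@A [fix=B main=A]
After op 6 (checkout): HEAD=fix@B [fix=B main=A]
After op 7 (commit): HEAD=fix@E [fix=E main=A]
After op 8 (commit): HEAD=fix@F [fix=F main=A]
After op 9 (commit): HEAD=fix@G [fix=G main=A]
After op 10 (branch): HEAD=fix@G [fix=G main=A topic=G]
After op 11 (merge): HEAD=fix@H [fix=H main=A topic=G]
After op 12 (merge): HEAD=fix@I [fix=I main=A topic=G]
ancestors(topic=G): ['A', 'B', 'E', 'F', 'G']
ancestors(main=A): ['A']
common: ['A']

Answer: A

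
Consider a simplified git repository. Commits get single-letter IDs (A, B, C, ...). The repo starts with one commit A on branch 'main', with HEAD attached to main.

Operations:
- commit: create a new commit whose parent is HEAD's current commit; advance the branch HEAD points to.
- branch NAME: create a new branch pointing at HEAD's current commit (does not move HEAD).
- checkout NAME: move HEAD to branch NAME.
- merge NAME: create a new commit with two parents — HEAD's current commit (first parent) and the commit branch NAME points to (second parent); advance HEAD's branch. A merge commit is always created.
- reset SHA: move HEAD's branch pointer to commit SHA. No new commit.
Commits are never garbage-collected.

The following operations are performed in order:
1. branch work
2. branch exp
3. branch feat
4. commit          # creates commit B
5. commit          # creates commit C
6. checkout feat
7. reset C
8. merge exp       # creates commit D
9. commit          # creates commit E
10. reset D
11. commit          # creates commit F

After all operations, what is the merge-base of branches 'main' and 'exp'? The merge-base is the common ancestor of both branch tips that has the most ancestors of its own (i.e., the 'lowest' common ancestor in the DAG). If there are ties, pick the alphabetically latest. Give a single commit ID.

Answer: A

Derivation:
After op 1 (branch): HEAD=main@A [main=A work=A]
After op 2 (branch): HEAD=main@A [exp=A main=A work=A]
After op 3 (branch): HEAD=main@A [exp=A feat=A main=A work=A]
After op 4 (commit): HEAD=main@B [exp=A feat=A main=B work=A]
After op 5 (commit): HEAD=main@C [exp=A feat=A main=C work=A]
After op 6 (checkout): HEAD=feat@A [exp=A feat=A main=C work=A]
After op 7 (reset): HEAD=feat@C [exp=A feat=C main=C work=A]
After op 8 (merge): HEAD=feat@D [exp=A feat=D main=C work=A]
After op 9 (commit): HEAD=feat@E [exp=A feat=E main=C work=A]
After op 10 (reset): HEAD=feat@D [exp=A feat=D main=C work=A]
After op 11 (commit): HEAD=feat@F [exp=A feat=F main=C work=A]
ancestors(main=C): ['A', 'B', 'C']
ancestors(exp=A): ['A']
common: ['A']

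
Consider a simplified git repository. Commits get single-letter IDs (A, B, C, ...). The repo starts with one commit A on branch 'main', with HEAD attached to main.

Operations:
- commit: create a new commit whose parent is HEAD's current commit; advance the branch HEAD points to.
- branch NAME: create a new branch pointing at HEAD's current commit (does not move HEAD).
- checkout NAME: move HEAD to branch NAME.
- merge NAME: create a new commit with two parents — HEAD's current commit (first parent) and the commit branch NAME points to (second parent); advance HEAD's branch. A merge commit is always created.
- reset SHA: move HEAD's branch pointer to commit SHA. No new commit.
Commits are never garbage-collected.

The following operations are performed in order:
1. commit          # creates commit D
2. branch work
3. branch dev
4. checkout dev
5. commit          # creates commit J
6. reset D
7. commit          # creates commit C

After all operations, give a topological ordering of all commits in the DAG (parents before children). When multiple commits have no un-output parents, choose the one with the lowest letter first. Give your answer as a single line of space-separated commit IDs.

After op 1 (commit): HEAD=main@D [main=D]
After op 2 (branch): HEAD=main@D [main=D work=D]
After op 3 (branch): HEAD=main@D [dev=D main=D work=D]
After op 4 (checkout): HEAD=dev@D [dev=D main=D work=D]
After op 5 (commit): HEAD=dev@J [dev=J main=D work=D]
After op 6 (reset): HEAD=dev@D [dev=D main=D work=D]
After op 7 (commit): HEAD=dev@C [dev=C main=D work=D]
commit A: parents=[]
commit C: parents=['D']
commit D: parents=['A']
commit J: parents=['D']

Answer: A D C J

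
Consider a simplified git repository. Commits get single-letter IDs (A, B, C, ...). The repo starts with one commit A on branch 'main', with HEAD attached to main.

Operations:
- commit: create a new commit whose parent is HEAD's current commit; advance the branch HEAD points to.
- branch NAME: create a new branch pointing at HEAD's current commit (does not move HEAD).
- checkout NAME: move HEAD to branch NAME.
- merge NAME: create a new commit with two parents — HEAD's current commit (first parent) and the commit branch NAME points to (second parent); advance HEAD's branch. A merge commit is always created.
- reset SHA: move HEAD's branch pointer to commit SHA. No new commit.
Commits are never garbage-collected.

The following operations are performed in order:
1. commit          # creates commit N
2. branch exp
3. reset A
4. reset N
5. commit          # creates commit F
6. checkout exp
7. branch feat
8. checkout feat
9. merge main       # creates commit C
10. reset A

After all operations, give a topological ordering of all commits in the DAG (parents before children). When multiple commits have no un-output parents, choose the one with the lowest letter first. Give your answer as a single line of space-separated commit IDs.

After op 1 (commit): HEAD=main@N [main=N]
After op 2 (branch): HEAD=main@N [exp=N main=N]
After op 3 (reset): HEAD=main@A [exp=N main=A]
After op 4 (reset): HEAD=main@N [exp=N main=N]
After op 5 (commit): HEAD=main@F [exp=N main=F]
After op 6 (checkout): HEAD=exp@N [exp=N main=F]
After op 7 (branch): HEAD=exp@N [exp=N feat=N main=F]
After op 8 (checkout): HEAD=feat@N [exp=N feat=N main=F]
After op 9 (merge): HEAD=feat@C [exp=N feat=C main=F]
After op 10 (reset): HEAD=feat@A [exp=N feat=A main=F]
commit A: parents=[]
commit C: parents=['N', 'F']
commit F: parents=['N']
commit N: parents=['A']

Answer: A N F C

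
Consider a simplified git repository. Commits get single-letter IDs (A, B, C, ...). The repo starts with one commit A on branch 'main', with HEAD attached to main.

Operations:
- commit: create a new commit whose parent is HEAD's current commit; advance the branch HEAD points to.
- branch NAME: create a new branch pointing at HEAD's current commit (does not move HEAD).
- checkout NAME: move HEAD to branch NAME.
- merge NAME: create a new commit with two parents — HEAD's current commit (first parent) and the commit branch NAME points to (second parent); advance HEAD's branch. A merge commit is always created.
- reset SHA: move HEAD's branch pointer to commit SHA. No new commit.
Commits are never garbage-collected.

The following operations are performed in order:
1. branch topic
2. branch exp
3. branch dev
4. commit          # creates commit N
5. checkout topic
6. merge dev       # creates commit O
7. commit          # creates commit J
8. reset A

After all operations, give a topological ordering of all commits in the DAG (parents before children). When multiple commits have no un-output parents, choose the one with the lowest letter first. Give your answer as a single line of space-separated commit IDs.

After op 1 (branch): HEAD=main@A [main=A topic=A]
After op 2 (branch): HEAD=main@A [exp=A main=A topic=A]
After op 3 (branch): HEAD=main@A [dev=A exp=A main=A topic=A]
After op 4 (commit): HEAD=main@N [dev=A exp=A main=N topic=A]
After op 5 (checkout): HEAD=topic@A [dev=A exp=A main=N topic=A]
After op 6 (merge): HEAD=topic@O [dev=A exp=A main=N topic=O]
After op 7 (commit): HEAD=topic@J [dev=A exp=A main=N topic=J]
After op 8 (reset): HEAD=topic@A [dev=A exp=A main=N topic=A]
commit A: parents=[]
commit J: parents=['O']
commit N: parents=['A']
commit O: parents=['A', 'A']

Answer: A N O J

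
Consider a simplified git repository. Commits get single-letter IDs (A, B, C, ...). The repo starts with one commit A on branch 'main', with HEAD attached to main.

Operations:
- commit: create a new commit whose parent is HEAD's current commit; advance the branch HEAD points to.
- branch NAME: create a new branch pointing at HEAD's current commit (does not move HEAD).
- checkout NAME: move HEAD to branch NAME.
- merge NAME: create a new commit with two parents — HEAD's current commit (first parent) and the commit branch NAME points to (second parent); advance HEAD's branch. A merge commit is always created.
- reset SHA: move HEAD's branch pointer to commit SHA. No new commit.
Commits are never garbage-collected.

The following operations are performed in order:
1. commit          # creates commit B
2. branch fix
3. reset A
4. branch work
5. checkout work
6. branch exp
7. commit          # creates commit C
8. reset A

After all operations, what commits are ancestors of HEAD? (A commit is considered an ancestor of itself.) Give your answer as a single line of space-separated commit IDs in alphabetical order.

Answer: A

Derivation:
After op 1 (commit): HEAD=main@B [main=B]
After op 2 (branch): HEAD=main@B [fix=B main=B]
After op 3 (reset): HEAD=main@A [fix=B main=A]
After op 4 (branch): HEAD=main@A [fix=B main=A work=A]
After op 5 (checkout): HEAD=work@A [fix=B main=A work=A]
After op 6 (branch): HEAD=work@A [exp=A fix=B main=A work=A]
After op 7 (commit): HEAD=work@C [exp=A fix=B main=A work=C]
After op 8 (reset): HEAD=work@A [exp=A fix=B main=A work=A]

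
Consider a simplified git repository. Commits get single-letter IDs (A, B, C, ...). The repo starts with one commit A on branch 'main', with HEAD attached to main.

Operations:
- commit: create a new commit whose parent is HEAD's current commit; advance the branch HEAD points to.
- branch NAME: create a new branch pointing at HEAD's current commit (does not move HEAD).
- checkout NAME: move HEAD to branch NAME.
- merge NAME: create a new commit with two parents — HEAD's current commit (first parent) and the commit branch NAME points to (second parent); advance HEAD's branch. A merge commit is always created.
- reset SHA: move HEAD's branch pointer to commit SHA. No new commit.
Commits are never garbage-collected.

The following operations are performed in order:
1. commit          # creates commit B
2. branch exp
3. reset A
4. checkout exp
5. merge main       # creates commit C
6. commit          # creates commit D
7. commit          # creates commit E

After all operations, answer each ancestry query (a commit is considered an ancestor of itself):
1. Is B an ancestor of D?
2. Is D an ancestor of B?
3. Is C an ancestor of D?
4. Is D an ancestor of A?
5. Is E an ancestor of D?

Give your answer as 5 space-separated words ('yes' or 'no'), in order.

After op 1 (commit): HEAD=main@B [main=B]
After op 2 (branch): HEAD=main@B [exp=B main=B]
After op 3 (reset): HEAD=main@A [exp=B main=A]
After op 4 (checkout): HEAD=exp@B [exp=B main=A]
After op 5 (merge): HEAD=exp@C [exp=C main=A]
After op 6 (commit): HEAD=exp@D [exp=D main=A]
After op 7 (commit): HEAD=exp@E [exp=E main=A]
ancestors(D) = {A,B,C,D}; B in? yes
ancestors(B) = {A,B}; D in? no
ancestors(D) = {A,B,C,D}; C in? yes
ancestors(A) = {A}; D in? no
ancestors(D) = {A,B,C,D}; E in? no

Answer: yes no yes no no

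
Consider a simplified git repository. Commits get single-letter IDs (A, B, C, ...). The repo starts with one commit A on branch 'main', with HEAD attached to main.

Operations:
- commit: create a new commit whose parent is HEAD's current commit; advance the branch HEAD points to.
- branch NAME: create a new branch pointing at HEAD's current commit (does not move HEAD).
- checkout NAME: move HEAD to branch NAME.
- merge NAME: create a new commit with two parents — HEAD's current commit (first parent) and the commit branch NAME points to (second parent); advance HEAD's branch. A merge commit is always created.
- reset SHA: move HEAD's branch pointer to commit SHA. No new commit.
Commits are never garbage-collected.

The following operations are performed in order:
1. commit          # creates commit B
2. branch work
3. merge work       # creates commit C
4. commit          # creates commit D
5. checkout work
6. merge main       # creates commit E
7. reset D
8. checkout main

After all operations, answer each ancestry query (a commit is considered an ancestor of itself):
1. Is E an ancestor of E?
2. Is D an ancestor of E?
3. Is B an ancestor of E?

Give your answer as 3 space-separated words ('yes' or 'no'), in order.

After op 1 (commit): HEAD=main@B [main=B]
After op 2 (branch): HEAD=main@B [main=B work=B]
After op 3 (merge): HEAD=main@C [main=C work=B]
After op 4 (commit): HEAD=main@D [main=D work=B]
After op 5 (checkout): HEAD=work@B [main=D work=B]
After op 6 (merge): HEAD=work@E [main=D work=E]
After op 7 (reset): HEAD=work@D [main=D work=D]
After op 8 (checkout): HEAD=main@D [main=D work=D]
ancestors(E) = {A,B,C,D,E}; E in? yes
ancestors(E) = {A,B,C,D,E}; D in? yes
ancestors(E) = {A,B,C,D,E}; B in? yes

Answer: yes yes yes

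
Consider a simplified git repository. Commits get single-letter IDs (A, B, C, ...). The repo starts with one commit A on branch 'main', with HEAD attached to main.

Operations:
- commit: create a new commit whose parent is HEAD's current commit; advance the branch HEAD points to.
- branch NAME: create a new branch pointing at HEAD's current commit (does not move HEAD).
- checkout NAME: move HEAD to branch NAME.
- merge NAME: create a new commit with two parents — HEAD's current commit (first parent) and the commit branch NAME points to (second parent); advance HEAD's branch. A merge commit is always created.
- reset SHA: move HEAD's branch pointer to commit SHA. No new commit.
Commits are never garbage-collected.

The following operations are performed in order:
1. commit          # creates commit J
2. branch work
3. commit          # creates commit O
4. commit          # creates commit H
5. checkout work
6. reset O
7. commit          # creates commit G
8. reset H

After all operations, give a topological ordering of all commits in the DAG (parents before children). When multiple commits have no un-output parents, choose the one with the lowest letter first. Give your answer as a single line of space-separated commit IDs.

Answer: A J O G H

Derivation:
After op 1 (commit): HEAD=main@J [main=J]
After op 2 (branch): HEAD=main@J [main=J work=J]
After op 3 (commit): HEAD=main@O [main=O work=J]
After op 4 (commit): HEAD=main@H [main=H work=J]
After op 5 (checkout): HEAD=work@J [main=H work=J]
After op 6 (reset): HEAD=work@O [main=H work=O]
After op 7 (commit): HEAD=work@G [main=H work=G]
After op 8 (reset): HEAD=work@H [main=H work=H]
commit A: parents=[]
commit G: parents=['O']
commit H: parents=['O']
commit J: parents=['A']
commit O: parents=['J']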